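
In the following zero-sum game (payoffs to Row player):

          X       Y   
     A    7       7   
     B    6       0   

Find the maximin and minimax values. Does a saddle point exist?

Maximin = 7, Minimax = 7, Saddle: True

Work:
Row minimums: [7, 0] → maximin = 7
Column maximums: [7, 7] → minimax = 7
Saddle point exists! Game value = 7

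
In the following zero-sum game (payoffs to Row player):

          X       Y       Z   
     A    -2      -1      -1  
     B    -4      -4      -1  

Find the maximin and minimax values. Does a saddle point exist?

Maximin = -2, Minimax = -2, Saddle: True

Work:
Row minimums: [-2, -4] → maximin = -2
Column maximums: [-2, -1, -1] → minimax = -2
Saddle point exists! Game value = -2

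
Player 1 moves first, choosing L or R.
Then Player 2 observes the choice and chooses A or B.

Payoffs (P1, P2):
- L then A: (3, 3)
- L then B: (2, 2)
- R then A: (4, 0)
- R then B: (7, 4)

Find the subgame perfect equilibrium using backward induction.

P1 plays R, P2 plays A after L and B after R; Payoff (7, 4)

Work:
Backward induction:
After L: P2 chooses A → P1 gets 3
After R: P2 chooses B → P1 gets 7
P1 chooses R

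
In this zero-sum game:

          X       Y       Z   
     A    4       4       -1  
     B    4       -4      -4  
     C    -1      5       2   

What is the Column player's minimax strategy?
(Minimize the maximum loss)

Column should play Z, value = 2

Work:
Column player minimizes Row's maximum payoff:
Column X: max payoff to Row = 4
Column Y: max payoff to Row = 5
Column Z: max payoff to Row = 2
Minimum is 2, achieved by column Z.
Minimax strategy: Z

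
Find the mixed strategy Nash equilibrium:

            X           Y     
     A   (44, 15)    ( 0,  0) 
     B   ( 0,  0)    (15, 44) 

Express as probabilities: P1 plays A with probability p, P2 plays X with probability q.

p = 0.7458, q = 0.2542

Work:
Find probabilities that make opponent indifferent:
P2 chooses q to make P1 indifferent between A and B
P1 chooses p to make P2 indifferent between X and Y
Mixed NE: P1 plays (A: 0.7458, B: 0.2542), P2 plays (X: 0.2542, Y: 0.7458)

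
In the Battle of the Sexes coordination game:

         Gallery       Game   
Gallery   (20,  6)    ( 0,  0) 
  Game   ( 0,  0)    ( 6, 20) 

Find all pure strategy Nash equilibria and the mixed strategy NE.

Pure NE: (Gallery, Gallery) and (Game, Game); Mixed NE: p = 0.7692, q = 0.2308

Work:
Check pure NE:
(Gallery, Gallery): (20, 6) - no unilateral deviation beneficial
(Game, Game): (6, 20) - no unilateral deviation beneficial
Mixed NE: P1 plays Gallery with p = 0.7692, P2 plays Gallery with q = 0.2308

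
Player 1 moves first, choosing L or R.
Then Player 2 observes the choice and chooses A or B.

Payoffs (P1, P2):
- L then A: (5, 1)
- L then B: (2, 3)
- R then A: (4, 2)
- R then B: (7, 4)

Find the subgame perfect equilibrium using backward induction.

P1 plays R, P2 plays B after L and B after R; Payoff (7, 4)

Work:
Backward induction:
After L: P2 chooses B → P1 gets 2
After R: P2 chooses B → P1 gets 7
P1 chooses R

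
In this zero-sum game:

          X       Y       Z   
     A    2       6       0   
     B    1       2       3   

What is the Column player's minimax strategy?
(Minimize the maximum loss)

Column should play X, value = 2

Work:
Column player minimizes Row's maximum payoff:
Column X: max payoff to Row = 2
Column Y: max payoff to Row = 6
Column Z: max payoff to Row = 3
Minimum is 2, achieved by column X.
Minimax strategy: X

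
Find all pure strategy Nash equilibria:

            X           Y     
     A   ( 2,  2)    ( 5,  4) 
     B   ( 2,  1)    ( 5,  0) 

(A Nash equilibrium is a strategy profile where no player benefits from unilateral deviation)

Nash equilibrium: (A, Y), (B, X)

Work:
Best responses:
  P1 vs X: payoffs [2, 2] → best response A/B (payoff 2)
  P1 vs Y: payoffs [5, 5] → best response A/B (payoff 5)
  P2 vs A: payoffs [2, 4] → best response Y (payoff 4)
  P2 vs B: payoffs [1, 0] → best response X (payoff 1)
Mutual best responses: (A,Y), (B,X) → Nash equilibria.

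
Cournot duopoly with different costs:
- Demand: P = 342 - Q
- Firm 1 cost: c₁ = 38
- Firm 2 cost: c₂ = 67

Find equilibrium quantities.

q₁* = 111.0, q₂* = 82.0

Work:
Reaction: q₁ = (342 - 38 - q₂)/2
Reaction: q₂ = (342 - 67 - q₁)/2
Solve simultaneously:
q₁* = (342 - 2×38 + 67)/3 = 111.0
q₂* = (342 - 2×67 + 38)/3 = 82.0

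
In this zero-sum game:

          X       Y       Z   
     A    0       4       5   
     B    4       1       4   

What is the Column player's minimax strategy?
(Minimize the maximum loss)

Column should play X or Y (all achieve the minimum), value = 4

Work:
Column player minimizes Row's maximum payoff:
Column X: max payoff to Row = 4
Column Y: max payoff to Row = 4
Column Z: max payoff to Row = 5
Minimum is 4, achieved by columns X, Y (tied).
Each of X or Y is a minimax strategy.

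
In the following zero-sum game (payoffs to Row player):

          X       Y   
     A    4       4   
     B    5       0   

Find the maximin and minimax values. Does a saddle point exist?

Maximin = 4, Minimax = 4, Saddle: True

Work:
Row minimums: [4, 0] → maximin = 4
Column maximums: [5, 4] → minimax = 4
Saddle point exists! Game value = 4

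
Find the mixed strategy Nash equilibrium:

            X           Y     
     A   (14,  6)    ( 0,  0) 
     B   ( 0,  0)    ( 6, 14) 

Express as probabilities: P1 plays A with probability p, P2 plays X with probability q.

p = 0.7, q = 0.3

Work:
Find probabilities that make opponent indifferent:
P2 chooses q to make P1 indifferent between A and B
P1 chooses p to make P2 indifferent between X and Y
Mixed NE: P1 plays (A: 0.7, B: 0.3), P2 plays (X: 0.3, Y: 0.7)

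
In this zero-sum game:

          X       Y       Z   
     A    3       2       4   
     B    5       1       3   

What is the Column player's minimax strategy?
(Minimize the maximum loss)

Column should play Y, value = 2

Work:
Column player minimizes Row's maximum payoff:
Column X: max payoff to Row = 5
Column Y: max payoff to Row = 2
Column Z: max payoff to Row = 4
Minimum is 2, achieved by column Y.
Minimax strategy: Y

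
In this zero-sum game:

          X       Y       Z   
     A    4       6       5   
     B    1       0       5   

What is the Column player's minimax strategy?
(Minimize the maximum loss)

Column should play X, value = 4

Work:
Column player minimizes Row's maximum payoff:
Column X: max payoff to Row = 4
Column Y: max payoff to Row = 6
Column Z: max payoff to Row = 5
Minimum is 4, achieved by column X.
Minimax strategy: X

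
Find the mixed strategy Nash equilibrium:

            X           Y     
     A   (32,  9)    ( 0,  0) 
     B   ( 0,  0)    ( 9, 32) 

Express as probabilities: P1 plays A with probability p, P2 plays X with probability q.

p = 0.7805, q = 0.2195

Work:
Find probabilities that make opponent indifferent:
P2 chooses q to make P1 indifferent between A and B
P1 chooses p to make P2 indifferent between X and Y
Mixed NE: P1 plays (A: 0.7805, B: 0.2195), P2 plays (X: 0.2195, Y: 0.7805)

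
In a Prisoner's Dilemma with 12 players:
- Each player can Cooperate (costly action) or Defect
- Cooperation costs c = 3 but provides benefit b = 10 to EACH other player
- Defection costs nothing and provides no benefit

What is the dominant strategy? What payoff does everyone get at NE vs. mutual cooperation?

Dominant: Defect; NE payoff = 0; Coop payoff = 107

Work:
Defect dominates (saves cost c = 3, benefit to others is external)
NE: All defect → everyone gets 0
If all cooperate: each receives (11)×10 - 3 = 107
Social dilemma: 107 > 0 but NE gives 0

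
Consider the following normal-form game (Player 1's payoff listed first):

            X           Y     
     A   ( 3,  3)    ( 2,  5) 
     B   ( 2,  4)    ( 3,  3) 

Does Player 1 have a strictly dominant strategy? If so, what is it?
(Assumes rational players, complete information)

No strictly dominant strategy exists for Player 1

Work:
A strategy strictly dominates another if it gives a strictly higher payoff against every opponent action. Compare each pair of P1's strategies column-by-column:
  A vs B: [3 vs 2, 2 vs 3] → A does not strictly dominate B (column Y: 2 ≤ 3)
  B vs A: [2 vs 3, 3 vs 2] → B does not strictly dominate A (column X: 2 ≤ 3)
No single strategy strictly dominates all others → no strictly dominant strategy.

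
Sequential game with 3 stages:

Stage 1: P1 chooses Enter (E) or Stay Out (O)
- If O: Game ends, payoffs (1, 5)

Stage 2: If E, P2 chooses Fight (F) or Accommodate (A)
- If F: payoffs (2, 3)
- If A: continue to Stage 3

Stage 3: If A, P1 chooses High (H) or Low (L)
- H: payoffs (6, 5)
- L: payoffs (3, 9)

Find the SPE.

SPE: (E, A, H); Outcome (6, 5)

Work:
Stage 3: P1 chooses H (6 vs 3)
Stage 2: P2: F->3, A->5 (anticipating H). Choose A
Stage 1: P1: O->1, E->6 (anticipating A, H). Choose E
SPE path: E -> A -> H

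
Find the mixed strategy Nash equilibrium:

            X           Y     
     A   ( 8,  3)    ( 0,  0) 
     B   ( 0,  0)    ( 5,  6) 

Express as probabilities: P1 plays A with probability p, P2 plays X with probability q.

p = 0.6667, q = 0.3846

Work:
Find probabilities that make opponent indifferent:
P2 chooses q to make P1 indifferent between A and B
P1 chooses p to make P2 indifferent between X and Y
Mixed NE: P1 plays (A: 0.6667, B: 0.3333), P2 plays (X: 0.3846, Y: 0.6154)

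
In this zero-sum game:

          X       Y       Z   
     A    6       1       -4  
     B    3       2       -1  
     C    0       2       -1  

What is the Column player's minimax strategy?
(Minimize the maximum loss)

Column should play Z, value = -1

Work:
Column player minimizes Row's maximum payoff:
Column X: max payoff to Row = 6
Column Y: max payoff to Row = 2
Column Z: max payoff to Row = -1
Minimum is -1, achieved by column Z.
Minimax strategy: Z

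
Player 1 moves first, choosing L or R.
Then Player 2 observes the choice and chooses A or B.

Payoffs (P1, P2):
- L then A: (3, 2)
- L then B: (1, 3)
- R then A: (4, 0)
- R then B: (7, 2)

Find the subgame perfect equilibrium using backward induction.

P1 plays R, P2 plays B after L and B after R; Payoff (7, 2)

Work:
Backward induction:
After L: P2 chooses B → P1 gets 1
After R: P2 chooses B → P1 gets 7
P1 chooses R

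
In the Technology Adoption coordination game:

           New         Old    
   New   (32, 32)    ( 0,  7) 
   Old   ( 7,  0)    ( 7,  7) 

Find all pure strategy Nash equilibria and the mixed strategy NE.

Pure NE: (New, New) and (Old, Old); Mixed NE: p = 0.2188, q = 0.2188

Work:
Check pure NE:
(New, New): (32, 32) - no unilateral deviation beneficial
(Old, Old): (7, 7) - no unilateral deviation beneficial
Mixed NE: P1 plays New with p = 0.2188, P2 plays New with q = 0.2188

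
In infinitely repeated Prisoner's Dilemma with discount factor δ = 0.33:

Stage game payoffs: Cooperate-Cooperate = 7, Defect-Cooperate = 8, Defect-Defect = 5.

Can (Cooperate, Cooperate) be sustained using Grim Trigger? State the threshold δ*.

δ* = 0.3333; since δ = 0.33 < 0.3333, cooperation cannot be sustained

Work:
For Grim Trigger:
Cooperate forever: 7/(1-δ)
Defect then punished: 8 + 5·δ/(1-δ)
Need: 7/(1-δ) ≥ 8 + 5·δ/(1-δ)
Solving: δ ≥ (T-R)/(T-P) = (8-7)/(8-5) = 0.3333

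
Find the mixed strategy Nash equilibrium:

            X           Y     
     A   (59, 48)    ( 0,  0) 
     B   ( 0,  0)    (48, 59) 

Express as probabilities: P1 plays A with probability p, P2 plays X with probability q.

p = 0.5514, q = 0.4486

Work:
Find probabilities that make opponent indifferent:
P2 chooses q to make P1 indifferent between A and B
P1 chooses p to make P2 indifferent between X and Y
Mixed NE: P1 plays (A: 0.5514, B: 0.4486), P2 plays (X: 0.4486, Y: 0.5514)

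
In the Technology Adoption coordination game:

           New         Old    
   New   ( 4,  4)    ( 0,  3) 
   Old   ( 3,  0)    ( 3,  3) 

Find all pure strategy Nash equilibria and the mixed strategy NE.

Pure NE: (New, New) and (Old, Old); Mixed NE: p = 0.75, q = 0.75

Work:
Check pure NE:
(New, New): (4, 4) - no unilateral deviation beneficial
(Old, Old): (3, 3) - no unilateral deviation beneficial
Mixed NE: P1 plays New with p = 0.75, P2 plays New with q = 0.75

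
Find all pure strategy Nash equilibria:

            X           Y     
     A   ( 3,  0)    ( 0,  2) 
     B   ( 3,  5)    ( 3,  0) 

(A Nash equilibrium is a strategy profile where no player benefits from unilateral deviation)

Nash equilibrium: (B, X)

Work:
Best responses:
  P1 vs X: payoffs [3, 3] → best response A/B (payoff 3)
  P1 vs Y: payoffs [0, 3] → best response B (payoff 3)
  P2 vs A: payoffs [0, 2] → best response Y (payoff 2)
  P2 vs B: payoffs [5, 0] → best response X (payoff 5)
Mutual best responses: (B,X) → Nash equilibria.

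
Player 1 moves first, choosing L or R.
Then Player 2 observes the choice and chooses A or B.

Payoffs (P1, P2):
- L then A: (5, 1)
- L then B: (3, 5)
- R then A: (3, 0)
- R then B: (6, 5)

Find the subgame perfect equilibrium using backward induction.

P1 plays R, P2 plays B after L and B after R; Payoff (6, 5)

Work:
Backward induction:
After L: P2 chooses B → P1 gets 3
After R: P2 chooses B → P1 gets 6
P1 chooses R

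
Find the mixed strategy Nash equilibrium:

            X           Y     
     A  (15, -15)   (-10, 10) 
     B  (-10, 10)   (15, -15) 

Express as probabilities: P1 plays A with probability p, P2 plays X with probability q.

p = 0.5, q = 0.5

Work:
Find probabilities that make opponent indifferent:
P2 chooses q to make P1 indifferent between A and B
P1 chooses p to make P2 indifferent between X and Y
Mixed NE: P1 plays (A: 0.5, B: 0.5), P2 plays (X: 0.5, Y: 0.5)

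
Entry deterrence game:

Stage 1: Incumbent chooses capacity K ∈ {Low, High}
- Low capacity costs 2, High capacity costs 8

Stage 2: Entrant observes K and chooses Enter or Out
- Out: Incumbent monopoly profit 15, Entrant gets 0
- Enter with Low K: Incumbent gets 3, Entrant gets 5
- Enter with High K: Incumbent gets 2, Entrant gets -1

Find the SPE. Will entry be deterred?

SPE: (High, Enter|Low, Out|High); Entry deterred. Incumbent net profit = 7

Work:
After Low K: Entrant enters (5 > 0)
After High K: Entrant stays out (-1 < 0)
Incumbent: Low → 3−2=1, High → 15−8=7
Incumbent chooses High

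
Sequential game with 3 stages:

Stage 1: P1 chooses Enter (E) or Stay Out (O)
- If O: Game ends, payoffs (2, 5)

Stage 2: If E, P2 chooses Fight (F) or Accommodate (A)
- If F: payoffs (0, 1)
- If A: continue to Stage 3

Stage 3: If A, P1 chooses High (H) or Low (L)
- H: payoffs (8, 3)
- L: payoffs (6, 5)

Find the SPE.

SPE: (E, A, H); Outcome (8, 3)

Work:
Stage 3: P1 chooses H (8 vs 6)
Stage 2: P2: F->1, A->3 (anticipating H). Choose A
Stage 1: P1: O->2, E->8 (anticipating A, H). Choose E
SPE path: E -> A -> H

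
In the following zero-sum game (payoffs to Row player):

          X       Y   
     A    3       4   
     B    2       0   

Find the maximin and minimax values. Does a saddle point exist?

Maximin = 3, Minimax = 3, Saddle: True

Work:
Row minimums: [3, 0] → maximin = 3
Column maximums: [3, 4] → minimax = 3
Saddle point exists! Game value = 3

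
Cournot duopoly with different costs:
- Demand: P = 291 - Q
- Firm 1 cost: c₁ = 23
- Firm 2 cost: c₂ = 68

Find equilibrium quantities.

q₁* = 104.33, q₂* = 59.33

Work:
Reaction: q₁ = (291 - 23 - q₂)/2
Reaction: q₂ = (291 - 68 - q₁)/2
Solve simultaneously:
q₁* = (291 - 2×23 + 68)/3 = 104.33
q₂* = (291 - 2×68 + 23)/3 = 59.33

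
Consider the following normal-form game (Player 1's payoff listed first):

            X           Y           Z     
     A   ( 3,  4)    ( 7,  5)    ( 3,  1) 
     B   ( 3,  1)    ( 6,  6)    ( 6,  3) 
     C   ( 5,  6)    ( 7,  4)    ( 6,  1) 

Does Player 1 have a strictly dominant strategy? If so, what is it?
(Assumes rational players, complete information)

No strictly dominant strategy exists for Player 1

Work:
A strategy strictly dominates another if it gives a strictly higher payoff against every opponent action. Compare each pair of P1's strategies column-by-column:
  A vs B: [3 vs 3, 7 vs 6, 3 vs 6] → A does not strictly dominate B (column X: 3 ≤ 3)
  A vs C: [3 vs 5, 7 vs 7, 3 vs 6] → A does not strictly dominate C (column X: 3 ≤ 5)
  B vs A: [3 vs 3, 6 vs 7, 6 vs 3] → B does not strictly dominate A (column X: 3 ≤ 3)
  B vs C: [3 vs 5, 6 vs 7, 6 vs 6] → B does not strictly dominate C (column X: 3 ≤ 5)
  C vs A: [5 vs 3, 7 vs 7, 6 vs 3] → C does not strictly dominate A (column Y: 7 ≤ 7)
  C vs B: [5 vs 3, 7 vs 6, 6 vs 6] → C does not strictly dominate B (column Z: 6 ≤ 6)
No single strategy strictly dominates all others → no strictly dominant strategy.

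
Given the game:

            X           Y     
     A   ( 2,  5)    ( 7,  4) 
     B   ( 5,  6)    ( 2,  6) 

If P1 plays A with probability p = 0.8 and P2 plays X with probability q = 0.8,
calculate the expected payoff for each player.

E[P1] = 3.28, E[P2] = 5.04

Work:
E[P1] = p·q·π₁(A,X) + p·(1-q)·π₁(A,Y) + (1-p)·q·π₁(B,X) + (1-p)·(1-q)·π₁(B,Y)
= 0.8·0.8·2 + 0.8·0.2·7 + 0.2·0.8·5 + 0.2·0.2·2
= 3.28

E[P2] = 5.04 (similar calculation)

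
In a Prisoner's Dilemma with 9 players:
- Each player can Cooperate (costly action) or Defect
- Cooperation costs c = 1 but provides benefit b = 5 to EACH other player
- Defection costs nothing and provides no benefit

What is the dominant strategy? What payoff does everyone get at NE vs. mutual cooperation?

Dominant: Defect; NE payoff = 0; Coop payoff = 39

Work:
Defect dominates (saves cost c = 1, benefit to others is external)
NE: All defect → everyone gets 0
If all cooperate: each receives (8)×5 - 1 = 39
Social dilemma: 39 > 0 but NE gives 0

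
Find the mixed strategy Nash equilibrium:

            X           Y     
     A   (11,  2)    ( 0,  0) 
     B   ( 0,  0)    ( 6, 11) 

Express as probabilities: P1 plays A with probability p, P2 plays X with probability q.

p = 0.8462, q = 0.3529

Work:
Find probabilities that make opponent indifferent:
P2 chooses q to make P1 indifferent between A and B
P1 chooses p to make P2 indifferent between X and Y
Mixed NE: P1 plays (A: 0.8462, B: 0.1538), P2 plays (X: 0.3529, Y: 0.6471)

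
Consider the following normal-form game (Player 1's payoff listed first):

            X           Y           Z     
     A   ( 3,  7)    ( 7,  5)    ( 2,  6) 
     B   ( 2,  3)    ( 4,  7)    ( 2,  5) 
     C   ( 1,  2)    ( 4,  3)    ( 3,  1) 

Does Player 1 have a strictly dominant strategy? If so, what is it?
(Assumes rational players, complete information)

No strictly dominant strategy exists for Player 1

Work:
A strategy strictly dominates another if it gives a strictly higher payoff against every opponent action. Compare each pair of P1's strategies column-by-column:
  A vs B: [3 vs 2, 7 vs 4, 2 vs 2] → A does not strictly dominate B (column Z: 2 ≤ 2)
  A vs C: [3 vs 1, 7 vs 4, 2 vs 3] → A does not strictly dominate C (column Z: 2 ≤ 3)
  B vs A: [2 vs 3, 4 vs 7, 2 vs 2] → B does not strictly dominate A (column X: 2 ≤ 3)
  B vs C: [2 vs 1, 4 vs 4, 2 vs 3] → B does not strictly dominate C (column Y: 4 ≤ 4)
  C vs A: [1 vs 3, 4 vs 7, 3 vs 2] → C does not strictly dominate A (column X: 1 ≤ 3)
  C vs B: [1 vs 2, 4 vs 4, 3 vs 2] → C does not strictly dominate B (column X: 1 ≤ 2)
No single strategy strictly dominates all others → no strictly dominant strategy.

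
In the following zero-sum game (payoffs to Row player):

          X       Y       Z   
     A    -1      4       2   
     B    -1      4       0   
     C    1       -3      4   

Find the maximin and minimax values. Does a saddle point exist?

Maximin = -1, Minimax = 1, Saddle: False

Work:
Row minimums: [-1, -1, -3] → maximin = -1
Column maximums: [1, 4, 4] → minimax = 1
No saddle point (maximin ≠ minimax). Mixed strategy needed.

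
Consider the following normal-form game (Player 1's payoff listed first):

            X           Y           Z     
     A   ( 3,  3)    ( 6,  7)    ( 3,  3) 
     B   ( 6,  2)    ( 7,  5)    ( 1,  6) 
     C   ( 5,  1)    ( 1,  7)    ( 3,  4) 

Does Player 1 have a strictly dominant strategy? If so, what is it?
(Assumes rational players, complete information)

No strictly dominant strategy exists for Player 1

Work:
A strategy strictly dominates another if it gives a strictly higher payoff against every opponent action. Compare each pair of P1's strategies column-by-column:
  A vs B: [3 vs 6, 6 vs 7, 3 vs 1] → A does not strictly dominate B (column X: 3 ≤ 6)
  A vs C: [3 vs 5, 6 vs 1, 3 vs 3] → A does not strictly dominate C (column X: 3 ≤ 5)
  B vs A: [6 vs 3, 7 vs 6, 1 vs 3] → B does not strictly dominate A (column Z: 1 ≤ 3)
  B vs C: [6 vs 5, 7 vs 1, 1 vs 3] → B does not strictly dominate C (column Z: 1 ≤ 3)
  C vs A: [5 vs 3, 1 vs 6, 3 vs 3] → C does not strictly dominate A (column Y: 1 ≤ 6)
  C vs B: [5 vs 6, 1 vs 7, 3 vs 1] → C does not strictly dominate B (column X: 5 ≤ 6)
No single strategy strictly dominates all others → no strictly dominant strategy.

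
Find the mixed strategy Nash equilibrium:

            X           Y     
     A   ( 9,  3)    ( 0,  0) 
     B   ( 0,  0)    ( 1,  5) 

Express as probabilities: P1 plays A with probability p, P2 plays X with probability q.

p = 0.625, q = 0.1

Work:
Find probabilities that make opponent indifferent:
P2 chooses q to make P1 indifferent between A and B
P1 chooses p to make P2 indifferent between X and Y
Mixed NE: P1 plays (A: 0.625, B: 0.375), P2 plays (X: 0.1, Y: 0.9)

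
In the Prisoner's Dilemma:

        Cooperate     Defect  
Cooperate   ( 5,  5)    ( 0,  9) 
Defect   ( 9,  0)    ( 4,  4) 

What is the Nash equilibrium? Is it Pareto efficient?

(Defect, Defect) is NE; not Pareto efficient

Work:
Defect dominates Cooperate for both players:
If P2 cooperates: Defect (9) > Cooperate (5)
If P2 defects: Defect (4) > Cooperate (0)
NE: (Defect, Defect) with payoff (4, 4)
But (Cooperate, Cooperate) = (5, 5) Pareto dominates (4, 4)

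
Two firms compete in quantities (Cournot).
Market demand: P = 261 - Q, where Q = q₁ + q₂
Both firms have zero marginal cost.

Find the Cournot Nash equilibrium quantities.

q₁* = q₂* = 87.0; P* = 87.0

Work:
Profit: π_i = P·q_i = (a - q_i - q_j)·q_i
FOC: ∂π_i/∂q_i = a - 2q_i - q_j = 0
Reaction function: q_i = (261 - q_j)/2
Symmetry: q* = 261/3 = 87.0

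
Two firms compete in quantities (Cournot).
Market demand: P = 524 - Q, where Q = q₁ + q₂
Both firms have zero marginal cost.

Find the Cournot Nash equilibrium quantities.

q₁* = q₂* = 174.67; P* = 174.67

Work:
Profit: π_i = P·q_i = (a - q_i - q_j)·q_i
FOC: ∂π_i/∂q_i = a - 2q_i - q_j = 0
Reaction function: q_i = (524 - q_j)/2
Symmetry: q* = 524/3 = 174.67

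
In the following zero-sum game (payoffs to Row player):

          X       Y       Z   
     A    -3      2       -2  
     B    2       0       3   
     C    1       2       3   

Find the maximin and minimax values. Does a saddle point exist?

Maximin = 1, Minimax = 2, Saddle: False

Work:
Row minimums: [-3, 0, 1] → maximin = 1
Column maximums: [2, 2, 3] → minimax = 2
No saddle point (maximin ≠ minimax). Mixed strategy needed.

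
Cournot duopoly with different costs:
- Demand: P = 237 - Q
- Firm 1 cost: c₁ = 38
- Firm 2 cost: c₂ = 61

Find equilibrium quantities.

q₁* = 74.0, q₂* = 51.0

Work:
Reaction: q₁ = (237 - 38 - q₂)/2
Reaction: q₂ = (237 - 61 - q₁)/2
Solve simultaneously:
q₁* = (237 - 2×38 + 61)/3 = 74.0
q₂* = (237 - 2×61 + 38)/3 = 51.0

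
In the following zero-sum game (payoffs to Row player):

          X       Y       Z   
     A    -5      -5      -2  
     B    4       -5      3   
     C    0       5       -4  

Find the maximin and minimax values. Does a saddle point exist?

Maximin = -4, Minimax = 3, Saddle: False

Work:
Row minimums: [-5, -5, -4] → maximin = -4
Column maximums: [4, 5, 3] → minimax = 3
No saddle point (maximin ≠ minimax). Mixed strategy needed.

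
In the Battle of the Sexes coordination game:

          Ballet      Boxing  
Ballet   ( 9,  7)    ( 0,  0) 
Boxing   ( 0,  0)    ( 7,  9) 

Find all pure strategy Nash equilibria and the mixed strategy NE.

Pure NE: (Ballet, Ballet) and (Boxing, Boxing); Mixed NE: p = 0.5625, q = 0.4375

Work:
Check pure NE:
(Ballet, Ballet): (9, 7) - no unilateral deviation beneficial
(Boxing, Boxing): (7, 9) - no unilateral deviation beneficial
Mixed NE: P1 plays Ballet with p = 0.5625, P2 plays Ballet with q = 0.4375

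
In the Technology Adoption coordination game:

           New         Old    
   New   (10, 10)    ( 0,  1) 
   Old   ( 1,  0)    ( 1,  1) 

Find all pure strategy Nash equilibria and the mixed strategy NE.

Pure NE: (New, New) and (Old, Old); Mixed NE: p = 0.1, q = 0.1

Work:
Check pure NE:
(New, New): (10, 10) - no unilateral deviation beneficial
(Old, Old): (1, 1) - no unilateral deviation beneficial
Mixed NE: P1 plays New with p = 0.1, P2 plays New with q = 0.1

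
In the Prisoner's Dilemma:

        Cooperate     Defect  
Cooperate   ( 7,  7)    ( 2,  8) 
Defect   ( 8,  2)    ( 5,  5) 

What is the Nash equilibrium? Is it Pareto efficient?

(Defect, Defect) is NE; not Pareto efficient

Work:
Defect dominates Cooperate for both players:
If P2 cooperates: Defect (8) > Cooperate (7)
If P2 defects: Defect (5) > Cooperate (2)
NE: (Defect, Defect) with payoff (5, 5)
But (Cooperate, Cooperate) = (7, 7) Pareto dominates (5, 5)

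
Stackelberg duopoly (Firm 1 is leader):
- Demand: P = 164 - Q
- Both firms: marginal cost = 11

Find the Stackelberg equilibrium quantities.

q₁* (leader) = 76.5, q₂* (follower) = 38.25

Work:
Follower's reaction: q₂ = (a - c - q₁)/2
Leader substitutes: π₁ = q₁·(a - q₁ - (a-c-q₁)/2 - c)
FOC: q₁* = (164 - 11)/2 = 76.50
Then: q₂* = (164 - 11 - 76.5)/2 = 38.25
Leader has first-mover advantage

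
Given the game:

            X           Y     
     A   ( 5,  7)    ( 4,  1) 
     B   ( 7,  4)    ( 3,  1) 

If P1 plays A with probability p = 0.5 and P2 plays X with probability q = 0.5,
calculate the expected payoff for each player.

E[P1] = 4.75, E[P2] = 3.25

Work:
E[P1] = p·q·π₁(A,X) + p·(1-q)·π₁(A,Y) + (1-p)·q·π₁(B,X) + (1-p)·(1-q)·π₁(B,Y)
= 0.5·0.5·5 + 0.5·0.5·4 + 0.5·0.5·7 + 0.5·0.5·3
= 4.75

E[P2] = 3.25 (similar calculation)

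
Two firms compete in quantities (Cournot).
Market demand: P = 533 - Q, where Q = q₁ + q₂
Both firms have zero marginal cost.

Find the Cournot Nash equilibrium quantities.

q₁* = q₂* = 177.67; P* = 177.67

Work:
Profit: π_i = P·q_i = (a - q_i - q_j)·q_i
FOC: ∂π_i/∂q_i = a - 2q_i - q_j = 0
Reaction function: q_i = (533 - q_j)/2
Symmetry: q* = 533/3 = 177.67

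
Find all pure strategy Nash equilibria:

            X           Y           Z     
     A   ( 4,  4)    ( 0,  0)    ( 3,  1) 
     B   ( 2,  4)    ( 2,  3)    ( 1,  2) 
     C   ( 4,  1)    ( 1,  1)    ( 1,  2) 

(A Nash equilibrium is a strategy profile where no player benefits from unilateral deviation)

Nash equilibrium: (A, X)

Work:
Best responses:
  P1 vs X: payoffs [4, 2, 4] → best response A/C (payoff 4)
  P1 vs Y: payoffs [0, 2, 1] → best response B (payoff 2)
  P1 vs Z: payoffs [3, 1, 1] → best response A (payoff 3)
  P2 vs A: payoffs [4, 0, 1] → best response X (payoff 4)
  P2 vs B: payoffs [4, 3, 2] → best response X (payoff 4)
  P2 vs C: payoffs [1, 1, 2] → best response Z (payoff 2)
Mutual best responses: (A,X) → Nash equilibria.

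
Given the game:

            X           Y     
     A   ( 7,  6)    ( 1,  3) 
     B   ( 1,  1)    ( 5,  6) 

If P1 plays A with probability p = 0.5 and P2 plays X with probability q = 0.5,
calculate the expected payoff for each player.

E[P1] = 3.5, E[P2] = 4.0

Work:
E[P1] = p·q·π₁(A,X) + p·(1-q)·π₁(A,Y) + (1-p)·q·π₁(B,X) + (1-p)·(1-q)·π₁(B,Y)
= 0.5·0.5·7 + 0.5·0.5·1 + 0.5·0.5·1 + 0.5·0.5·5
= 3.5

E[P2] = 4.0 (similar calculation)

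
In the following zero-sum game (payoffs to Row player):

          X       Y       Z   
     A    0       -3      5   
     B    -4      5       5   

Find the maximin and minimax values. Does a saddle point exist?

Maximin = -3, Minimax = 0, Saddle: False

Work:
Row minimums: [-3, -4] → maximin = -3
Column maximums: [0, 5, 5] → minimax = 0
No saddle point (maximin ≠ minimax). Mixed strategy needed.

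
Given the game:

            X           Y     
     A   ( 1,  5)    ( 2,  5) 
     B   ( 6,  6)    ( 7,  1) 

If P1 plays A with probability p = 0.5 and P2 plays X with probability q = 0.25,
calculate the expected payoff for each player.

E[P1] = 4.25, E[P2] = 3.625

Work:
E[P1] = p·q·π₁(A,X) + p·(1-q)·π₁(A,Y) + (1-p)·q·π₁(B,X) + (1-p)·(1-q)·π₁(B,Y)
= 0.5·0.25·1 + 0.5·0.75·2 + 0.5·0.25·6 + 0.5·0.75·7
= 4.25

E[P2] = 3.625 (similar calculation)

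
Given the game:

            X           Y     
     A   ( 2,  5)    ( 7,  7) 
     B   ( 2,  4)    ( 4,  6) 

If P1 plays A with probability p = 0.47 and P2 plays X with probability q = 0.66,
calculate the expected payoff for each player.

E[P1] = 3.1594, E[P2] = 5.15

Work:
E[P1] = p·q·π₁(A,X) + p·(1-q)·π₁(A,Y) + (1-p)·q·π₁(B,X) + (1-p)·(1-q)·π₁(B,Y)
= 0.47·0.66·2 + 0.47·0.34·7 + 0.53·0.66·2 + 0.53·0.34·4
= 3.1594

E[P2] = 5.15 (similar calculation)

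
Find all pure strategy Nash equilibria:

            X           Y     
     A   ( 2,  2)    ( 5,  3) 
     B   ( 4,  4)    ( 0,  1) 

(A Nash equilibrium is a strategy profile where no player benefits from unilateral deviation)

Nash equilibrium: (A, Y), (B, X)

Work:
Best responses:
  P1 vs X: payoffs [2, 4] → best response B (payoff 4)
  P1 vs Y: payoffs [5, 0] → best response A (payoff 5)
  P2 vs A: payoffs [2, 3] → best response Y (payoff 3)
  P2 vs B: payoffs [4, 1] → best response X (payoff 4)
Mutual best responses: (A,Y), (B,X) → Nash equilibria.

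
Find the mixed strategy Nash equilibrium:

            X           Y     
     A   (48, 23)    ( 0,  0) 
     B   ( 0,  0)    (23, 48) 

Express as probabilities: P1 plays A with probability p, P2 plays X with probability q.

p = 0.6761, q = 0.3239

Work:
Find probabilities that make opponent indifferent:
P2 chooses q to make P1 indifferent between A and B
P1 chooses p to make P2 indifferent between X and Y
Mixed NE: P1 plays (A: 0.6761, B: 0.3239), P2 plays (X: 0.3239, Y: 0.6761)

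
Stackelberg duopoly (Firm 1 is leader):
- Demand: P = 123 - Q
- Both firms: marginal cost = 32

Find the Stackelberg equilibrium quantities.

q₁* (leader) = 45.5, q₂* (follower) = 22.75

Work:
Follower's reaction: q₂ = (a - c - q₁)/2
Leader substitutes: π₁ = q₁·(a - q₁ - (a-c-q₁)/2 - c)
FOC: q₁* = (123 - 32)/2 = 45.50
Then: q₂* = (123 - 32 - 45.5)/2 = 22.75
Leader has first-mover advantage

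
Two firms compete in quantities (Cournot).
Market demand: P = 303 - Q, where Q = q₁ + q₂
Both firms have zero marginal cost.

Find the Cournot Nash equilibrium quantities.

q₁* = q₂* = 101.0; P* = 101.0

Work:
Profit: π_i = P·q_i = (a - q_i - q_j)·q_i
FOC: ∂π_i/∂q_i = a - 2q_i - q_j = 0
Reaction function: q_i = (303 - q_j)/2
Symmetry: q* = 303/3 = 101.0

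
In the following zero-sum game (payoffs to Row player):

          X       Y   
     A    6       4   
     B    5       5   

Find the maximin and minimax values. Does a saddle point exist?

Maximin = 5, Minimax = 5, Saddle: True

Work:
Row minimums: [4, 5] → maximin = 5
Column maximums: [6, 5] → minimax = 5
Saddle point exists! Game value = 5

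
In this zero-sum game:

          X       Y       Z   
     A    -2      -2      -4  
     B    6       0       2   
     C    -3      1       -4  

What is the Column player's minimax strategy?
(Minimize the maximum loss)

Column should play Y, value = 1

Work:
Column player minimizes Row's maximum payoff:
Column X: max payoff to Row = 6
Column Y: max payoff to Row = 1
Column Z: max payoff to Row = 2
Minimum is 1, achieved by column Y.
Minimax strategy: Y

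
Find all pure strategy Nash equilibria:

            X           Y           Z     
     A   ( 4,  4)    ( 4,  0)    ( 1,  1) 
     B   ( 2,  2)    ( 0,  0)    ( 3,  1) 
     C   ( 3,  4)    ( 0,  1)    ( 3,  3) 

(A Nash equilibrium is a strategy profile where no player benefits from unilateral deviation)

Nash equilibrium: (A, X)

Work:
Best responses:
  P1 vs X: payoffs [4, 2, 3] → best response A (payoff 4)
  P1 vs Y: payoffs [4, 0, 0] → best response A (payoff 4)
  P1 vs Z: payoffs [1, 3, 3] → best response B/C (payoff 3)
  P2 vs A: payoffs [4, 0, 1] → best response X (payoff 4)
  P2 vs B: payoffs [2, 0, 1] → best response X (payoff 2)
  P2 vs C: payoffs [4, 1, 3] → best response X (payoff 4)
Mutual best responses: (A,X) → Nash equilibria.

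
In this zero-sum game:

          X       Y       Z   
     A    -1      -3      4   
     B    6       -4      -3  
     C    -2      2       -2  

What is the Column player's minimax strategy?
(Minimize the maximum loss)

Column should play Y, value = 2

Work:
Column player minimizes Row's maximum payoff:
Column X: max payoff to Row = 6
Column Y: max payoff to Row = 2
Column Z: max payoff to Row = 4
Minimum is 2, achieved by column Y.
Minimax strategy: Y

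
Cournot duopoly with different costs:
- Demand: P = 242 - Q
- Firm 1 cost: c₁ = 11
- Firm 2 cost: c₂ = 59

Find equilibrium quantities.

q₁* = 93.0, q₂* = 45.0

Work:
Reaction: q₁ = (242 - 11 - q₂)/2
Reaction: q₂ = (242 - 59 - q₁)/2
Solve simultaneously:
q₁* = (242 - 2×11 + 59)/3 = 93.0
q₂* = (242 - 2×59 + 11)/3 = 45.0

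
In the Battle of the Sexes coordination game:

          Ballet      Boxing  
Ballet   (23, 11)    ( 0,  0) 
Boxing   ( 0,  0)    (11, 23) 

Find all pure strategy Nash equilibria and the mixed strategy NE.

Pure NE: (Ballet, Ballet) and (Boxing, Boxing); Mixed NE: p = 0.6765, q = 0.3235

Work:
Check pure NE:
(Ballet, Ballet): (23, 11) - no unilateral deviation beneficial
(Boxing, Boxing): (11, 23) - no unilateral deviation beneficial
Mixed NE: P1 plays Ballet with p = 0.6765, P2 plays Ballet with q = 0.3235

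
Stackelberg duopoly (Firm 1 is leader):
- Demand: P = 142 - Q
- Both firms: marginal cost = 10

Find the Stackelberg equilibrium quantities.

q₁* (leader) = 66.0, q₂* (follower) = 33.0

Work:
Follower's reaction: q₂ = (a - c - q₁)/2
Leader substitutes: π₁ = q₁·(a - q₁ - (a-c-q₁)/2 - c)
FOC: q₁* = (142 - 10)/2 = 66.00
Then: q₂* = (142 - 10 - 66.0)/2 = 33.00
Leader has first-mover advantage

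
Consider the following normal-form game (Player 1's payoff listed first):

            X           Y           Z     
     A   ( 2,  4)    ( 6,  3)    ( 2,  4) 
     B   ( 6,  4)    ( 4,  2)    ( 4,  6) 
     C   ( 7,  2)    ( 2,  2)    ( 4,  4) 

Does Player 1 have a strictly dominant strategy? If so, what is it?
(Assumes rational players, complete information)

No strictly dominant strategy exists for Player 1

Work:
A strategy strictly dominates another if it gives a strictly higher payoff against every opponent action. Compare each pair of P1's strategies column-by-column:
  A vs B: [2 vs 6, 6 vs 4, 2 vs 4] → A does not strictly dominate B (column X: 2 ≤ 6)
  A vs C: [2 vs 7, 6 vs 2, 2 vs 4] → A does not strictly dominate C (column X: 2 ≤ 7)
  B vs A: [6 vs 2, 4 vs 6, 4 vs 2] → B does not strictly dominate A (column Y: 4 ≤ 6)
  B vs C: [6 vs 7, 4 vs 2, 4 vs 4] → B does not strictly dominate C (column X: 6 ≤ 7)
  C vs A: [7 vs 2, 2 vs 6, 4 vs 2] → C does not strictly dominate A (column Y: 2 ≤ 6)
  C vs B: [7 vs 6, 2 vs 4, 4 vs 4] → C does not strictly dominate B (column Y: 2 ≤ 4)
No single strategy strictly dominates all others → no strictly dominant strategy.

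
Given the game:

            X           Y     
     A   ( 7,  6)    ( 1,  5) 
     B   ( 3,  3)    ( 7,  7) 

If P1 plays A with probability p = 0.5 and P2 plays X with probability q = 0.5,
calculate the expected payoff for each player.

E[P1] = 4.5, E[P2] = 5.25

Work:
E[P1] = p·q·π₁(A,X) + p·(1-q)·π₁(A,Y) + (1-p)·q·π₁(B,X) + (1-p)·(1-q)·π₁(B,Y)
= 0.5·0.5·7 + 0.5·0.5·1 + 0.5·0.5·3 + 0.5·0.5·7
= 4.5

E[P2] = 5.25 (similar calculation)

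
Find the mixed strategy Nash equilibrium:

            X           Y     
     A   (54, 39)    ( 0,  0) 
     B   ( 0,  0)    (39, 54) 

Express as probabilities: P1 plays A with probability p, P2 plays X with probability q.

p = 0.5806, q = 0.4194

Work:
Find probabilities that make opponent indifferent:
P2 chooses q to make P1 indifferent between A and B
P1 chooses p to make P2 indifferent between X and Y
Mixed NE: P1 plays (A: 0.5806, B: 0.4194), P2 plays (X: 0.4194, Y: 0.5806)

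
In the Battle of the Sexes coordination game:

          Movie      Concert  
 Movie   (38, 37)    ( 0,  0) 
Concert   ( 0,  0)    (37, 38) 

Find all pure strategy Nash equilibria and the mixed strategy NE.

Pure NE: (Movie, Movie) and (Concert, Concert); Mixed NE: p = 0.5067, q = 0.4933

Work:
Check pure NE:
(Movie, Movie): (38, 37) - no unilateral deviation beneficial
(Concert, Concert): (37, 38) - no unilateral deviation beneficial
Mixed NE: P1 plays Movie with p = 0.5067, P2 plays Movie with q = 0.4933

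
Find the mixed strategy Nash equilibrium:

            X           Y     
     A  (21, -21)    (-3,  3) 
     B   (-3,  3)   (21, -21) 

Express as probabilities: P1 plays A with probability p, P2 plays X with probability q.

p = 0.5, q = 0.5

Work:
Find probabilities that make opponent indifferent:
P2 chooses q to make P1 indifferent between A and B
P1 chooses p to make P2 indifferent between X and Y
Mixed NE: P1 plays (A: 0.5, B: 0.5), P2 plays (X: 0.5, Y: 0.5)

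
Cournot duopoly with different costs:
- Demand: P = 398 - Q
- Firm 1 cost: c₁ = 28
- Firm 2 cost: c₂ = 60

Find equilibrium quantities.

q₁* = 134.0, q₂* = 102.0

Work:
Reaction: q₁ = (398 - 28 - q₂)/2
Reaction: q₂ = (398 - 60 - q₁)/2
Solve simultaneously:
q₁* = (398 - 2×28 + 60)/3 = 134.0
q₂* = (398 - 2×60 + 28)/3 = 102.0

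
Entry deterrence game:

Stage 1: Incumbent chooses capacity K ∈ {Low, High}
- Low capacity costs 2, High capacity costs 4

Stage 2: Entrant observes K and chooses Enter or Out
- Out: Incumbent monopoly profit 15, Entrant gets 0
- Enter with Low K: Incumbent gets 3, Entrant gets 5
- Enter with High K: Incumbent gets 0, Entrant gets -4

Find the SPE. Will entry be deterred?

SPE: (High, Enter|Low, Out|High); Entry deterred. Incumbent net profit = 11

Work:
After Low K: Entrant enters (5 > 0)
After High K: Entrant stays out (-4 < 0)
Incumbent: Low → 3−2=1, High → 15−4=11
Incumbent chooses High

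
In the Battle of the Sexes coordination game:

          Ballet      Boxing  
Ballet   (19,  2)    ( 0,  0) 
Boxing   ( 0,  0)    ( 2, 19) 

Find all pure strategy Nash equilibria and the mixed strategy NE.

Pure NE: (Ballet, Ballet) and (Boxing, Boxing); Mixed NE: p = 0.9048, q = 0.0952

Work:
Check pure NE:
(Ballet, Ballet): (19, 2) - no unilateral deviation beneficial
(Boxing, Boxing): (2, 19) - no unilateral deviation beneficial
Mixed NE: P1 plays Ballet with p = 0.9048, P2 plays Ballet with q = 0.0952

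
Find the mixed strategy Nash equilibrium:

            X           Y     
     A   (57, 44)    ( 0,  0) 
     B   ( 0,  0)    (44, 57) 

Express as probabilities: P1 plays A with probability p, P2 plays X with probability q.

p = 0.5644, q = 0.4356

Work:
Find probabilities that make opponent indifferent:
P2 chooses q to make P1 indifferent between A and B
P1 chooses p to make P2 indifferent between X and Y
Mixed NE: P1 plays (A: 0.5644, B: 0.4356), P2 plays (X: 0.4356, Y: 0.5644)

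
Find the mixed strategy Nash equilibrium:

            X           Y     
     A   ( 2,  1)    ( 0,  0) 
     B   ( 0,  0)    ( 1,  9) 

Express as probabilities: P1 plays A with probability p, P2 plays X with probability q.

p = 0.9, q = 0.3333

Work:
Find probabilities that make opponent indifferent:
P2 chooses q to make P1 indifferent between A and B
P1 chooses p to make P2 indifferent between X and Y
Mixed NE: P1 plays (A: 0.9, B: 0.1), P2 plays (X: 0.3333, Y: 0.6667)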